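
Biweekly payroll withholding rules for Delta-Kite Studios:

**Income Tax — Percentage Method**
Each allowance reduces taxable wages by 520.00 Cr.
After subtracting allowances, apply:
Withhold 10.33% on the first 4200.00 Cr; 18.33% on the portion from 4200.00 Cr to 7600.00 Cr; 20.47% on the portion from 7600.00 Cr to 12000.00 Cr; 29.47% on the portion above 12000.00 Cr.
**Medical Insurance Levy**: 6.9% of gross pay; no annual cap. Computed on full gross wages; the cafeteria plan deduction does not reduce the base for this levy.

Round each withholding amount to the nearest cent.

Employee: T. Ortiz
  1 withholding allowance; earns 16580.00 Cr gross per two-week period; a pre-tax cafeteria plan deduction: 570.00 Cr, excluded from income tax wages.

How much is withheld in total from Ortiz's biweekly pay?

Income Tax: taxable = 16580.00 Cr − 570.00 Cr − 1×520.00 Cr = 15490.00 Cr
  1957.76 Cr + 29.47% × (15490.00 Cr − 12000.00 Cr) = 1957.76 Cr + 29.47% × 3490.00 Cr = 2986.26 Cr
Medical Insurance Levy: 6.9% × 16580.00 Cr = 1144.02 Cr
Total: 2986.26 Cr + 1144.02 Cr = 4130.28 Cr

4130.28 Cr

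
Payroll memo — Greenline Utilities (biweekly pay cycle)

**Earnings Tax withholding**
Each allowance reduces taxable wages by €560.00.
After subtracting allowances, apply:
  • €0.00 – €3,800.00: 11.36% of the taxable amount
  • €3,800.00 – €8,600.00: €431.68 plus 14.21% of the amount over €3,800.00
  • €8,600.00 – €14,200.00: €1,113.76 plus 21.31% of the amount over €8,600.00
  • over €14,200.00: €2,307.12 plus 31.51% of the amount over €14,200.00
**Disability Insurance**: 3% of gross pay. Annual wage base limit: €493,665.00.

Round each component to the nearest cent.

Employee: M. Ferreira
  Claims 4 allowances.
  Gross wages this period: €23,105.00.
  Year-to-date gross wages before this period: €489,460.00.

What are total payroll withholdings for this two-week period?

Earnings Tax: taxable = €23,105.00 − 4×€560.00 = €20,865.00
  €2,307.12 + 31.51% × (€20,865.00 − €14,200.00) = €2,307.12 + 31.51% × €6,665.00 = €4,407.26
Disability Insurance: cap €493,665.00 − YTD €489,460.00 = €4,205.00 subject; 3% × €4,205.00 = €126.15
Total: €4,407.26 + €126.15 = €4,533.41

€4,533.41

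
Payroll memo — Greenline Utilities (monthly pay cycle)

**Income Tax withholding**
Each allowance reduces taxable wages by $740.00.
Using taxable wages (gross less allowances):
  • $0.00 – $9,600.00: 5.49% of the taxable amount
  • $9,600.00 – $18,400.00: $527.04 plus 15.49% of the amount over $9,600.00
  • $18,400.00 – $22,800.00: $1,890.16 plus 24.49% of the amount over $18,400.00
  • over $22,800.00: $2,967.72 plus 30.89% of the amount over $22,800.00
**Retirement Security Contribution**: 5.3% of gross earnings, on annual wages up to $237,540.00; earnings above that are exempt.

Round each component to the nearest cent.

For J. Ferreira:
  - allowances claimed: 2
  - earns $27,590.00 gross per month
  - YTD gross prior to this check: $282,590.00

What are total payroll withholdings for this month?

$3,990.18

Income Tax: taxable = $27,590.00 − 2×$740.00 = $26,110.00
  $2,967.72 + 30.89% × ($26,110.00 − $22,800.00) = $2,967.72 + 30.89% × $3,310.00 = $3,990.18
Retirement Security Contribution: YTD $282,590.00 ≥ cap $237,540.00 → $0.00
Total: $3,990.18 + $0.00 = $3,990.18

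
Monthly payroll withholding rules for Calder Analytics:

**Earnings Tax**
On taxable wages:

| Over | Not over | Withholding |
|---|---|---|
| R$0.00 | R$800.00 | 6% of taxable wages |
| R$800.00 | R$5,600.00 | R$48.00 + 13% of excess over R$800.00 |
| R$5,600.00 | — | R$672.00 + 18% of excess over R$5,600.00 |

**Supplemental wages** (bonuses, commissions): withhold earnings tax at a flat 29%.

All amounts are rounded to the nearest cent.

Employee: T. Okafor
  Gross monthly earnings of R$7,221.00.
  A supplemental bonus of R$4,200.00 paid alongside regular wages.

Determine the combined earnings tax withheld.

Earnings Tax: taxable = R$7,221.00
  R$672.00 + 18% × (R$7,221.00 − R$5,600.00) = R$672.00 + 18% × R$1,621.00 = R$963.78
Supplemental (29% flat on bonus): 29% × R$4,200.00 = R$1,218.00
Total earnings tax: R$963.78 + R$1,218.00 = R$2,181.78

R$2,181.78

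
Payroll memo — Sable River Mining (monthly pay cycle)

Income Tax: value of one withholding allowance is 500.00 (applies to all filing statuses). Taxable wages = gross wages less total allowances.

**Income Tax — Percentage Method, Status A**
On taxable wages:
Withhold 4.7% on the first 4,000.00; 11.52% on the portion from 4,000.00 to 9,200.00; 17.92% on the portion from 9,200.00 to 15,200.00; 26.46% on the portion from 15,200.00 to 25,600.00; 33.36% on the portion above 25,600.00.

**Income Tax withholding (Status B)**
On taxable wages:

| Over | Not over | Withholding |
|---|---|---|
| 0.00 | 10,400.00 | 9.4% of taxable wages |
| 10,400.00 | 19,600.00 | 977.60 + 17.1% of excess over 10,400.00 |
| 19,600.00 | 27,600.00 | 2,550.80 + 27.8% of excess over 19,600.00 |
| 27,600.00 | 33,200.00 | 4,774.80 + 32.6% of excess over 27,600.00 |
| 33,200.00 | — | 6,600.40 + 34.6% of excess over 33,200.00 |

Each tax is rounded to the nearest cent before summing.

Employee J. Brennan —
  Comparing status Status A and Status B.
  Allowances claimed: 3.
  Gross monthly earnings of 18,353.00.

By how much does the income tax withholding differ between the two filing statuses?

Income Tax (Status A): taxable = 18,353.00 − 3×500.00 = 16,853.00
  1,862.24 + 26.46% × (16,853.00 − 15,200.00) = 1,862.24 + 26.46% × 1,653.00 = 2,299.62
Income Tax (Status B): taxable = 18,353.00 − 3×500.00 = 16,853.00
  977.60 + 17.1% × (16,853.00 − 10,400.00) = 977.60 + 17.1% × 6,453.00 = 2,081.06
Difference: |2,299.62 − 2,081.06| = 218.56 (higher under Status A)

218.56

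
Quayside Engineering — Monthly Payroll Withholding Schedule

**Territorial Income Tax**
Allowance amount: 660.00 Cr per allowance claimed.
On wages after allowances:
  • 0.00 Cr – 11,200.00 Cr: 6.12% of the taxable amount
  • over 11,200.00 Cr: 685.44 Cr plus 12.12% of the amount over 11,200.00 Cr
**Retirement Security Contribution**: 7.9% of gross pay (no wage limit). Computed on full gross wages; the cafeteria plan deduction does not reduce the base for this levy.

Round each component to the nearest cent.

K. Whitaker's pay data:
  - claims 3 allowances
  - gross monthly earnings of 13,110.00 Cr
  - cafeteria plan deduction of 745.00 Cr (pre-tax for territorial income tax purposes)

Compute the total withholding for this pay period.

Territorial Income Tax: taxable = 13,110.00 Cr − 745.00 Cr − 3×660.00 Cr = 10,385.00 Cr
  6.12% × 10,385.00 Cr = 635.56 Cr
Retirement Security Contribution: 7.9% × 13,110.00 Cr = 1,035.69 Cr
Total: 635.56 Cr + 1,035.69 Cr = 1,671.25 Cr

1,671.25 Cr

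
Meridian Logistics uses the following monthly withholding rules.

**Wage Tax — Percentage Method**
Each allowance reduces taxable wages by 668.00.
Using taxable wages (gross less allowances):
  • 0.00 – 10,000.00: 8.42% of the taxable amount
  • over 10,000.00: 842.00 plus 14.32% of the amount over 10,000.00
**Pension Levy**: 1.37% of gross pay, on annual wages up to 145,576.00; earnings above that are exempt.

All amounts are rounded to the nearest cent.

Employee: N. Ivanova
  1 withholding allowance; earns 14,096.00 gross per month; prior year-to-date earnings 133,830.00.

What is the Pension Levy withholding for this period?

Pension Levy: cap 145,576.00 − YTD 133,830.00 = 11,746.00 subject; 1.37% × 11,746.00 = 160.92

160.92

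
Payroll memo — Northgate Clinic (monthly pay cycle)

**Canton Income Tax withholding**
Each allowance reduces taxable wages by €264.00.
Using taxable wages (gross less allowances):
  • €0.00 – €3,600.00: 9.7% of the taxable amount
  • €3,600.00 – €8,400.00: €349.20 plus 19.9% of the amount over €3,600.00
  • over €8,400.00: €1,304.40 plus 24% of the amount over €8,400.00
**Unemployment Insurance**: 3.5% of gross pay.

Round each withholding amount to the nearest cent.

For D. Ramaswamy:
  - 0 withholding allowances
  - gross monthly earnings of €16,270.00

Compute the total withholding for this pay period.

€3,762.65

Canton Income Tax: taxable = €16,270.00
  €1,304.40 + 24% × (€16,270.00 − €8,400.00) = €1,304.40 + 24% × €7,870.00 = €3,193.20
Unemployment Insurance: 3.5% × €16,270.00 = €569.45
Total: €3,193.20 + €569.45 = €3,762.65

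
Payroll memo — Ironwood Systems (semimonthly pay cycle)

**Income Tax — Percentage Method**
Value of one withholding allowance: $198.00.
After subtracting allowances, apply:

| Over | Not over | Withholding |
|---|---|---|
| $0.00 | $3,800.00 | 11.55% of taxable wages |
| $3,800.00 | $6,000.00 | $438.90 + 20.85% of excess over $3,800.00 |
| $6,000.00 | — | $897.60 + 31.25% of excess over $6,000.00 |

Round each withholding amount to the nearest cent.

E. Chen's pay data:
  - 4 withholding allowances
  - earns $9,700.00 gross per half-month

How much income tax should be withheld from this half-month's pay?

$1,806.35

Income Tax: taxable = $9,700.00 − 4×$198.00 = $8,908.00
  $897.60 + 31.25% × ($8,908.00 − $6,000.00) = $897.60 + 31.25% × $2,908.00 = $1,806.35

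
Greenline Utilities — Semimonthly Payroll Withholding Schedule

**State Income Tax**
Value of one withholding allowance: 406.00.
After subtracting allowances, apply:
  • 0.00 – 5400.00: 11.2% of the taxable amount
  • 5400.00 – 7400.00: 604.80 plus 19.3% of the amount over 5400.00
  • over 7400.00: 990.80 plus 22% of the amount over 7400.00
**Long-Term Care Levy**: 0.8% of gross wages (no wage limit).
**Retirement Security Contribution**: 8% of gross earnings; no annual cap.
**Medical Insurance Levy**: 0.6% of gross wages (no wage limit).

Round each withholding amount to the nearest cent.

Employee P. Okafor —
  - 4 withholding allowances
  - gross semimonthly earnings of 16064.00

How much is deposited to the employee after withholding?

State Income Tax: taxable = 16064.00 − 4×406.00 = 14440.00
  990.80 + 22% × (14440.00 − 7400.00) = 990.80 + 22% × 7040.00 = 2539.60
Long-Term Care Levy: 0.8% × 16064.00 = 128.51
Retirement Security Contribution: 8% × 16064.00 = 1285.12
Medical Insurance Levy: 0.6% × 16064.00 = 96.38
Total withheld: 2539.60 + 128.51 + 1285.12 + 96.38 = 4049.61
Net pay: 16064.00 − 4049.61 = 12014.39

12014.39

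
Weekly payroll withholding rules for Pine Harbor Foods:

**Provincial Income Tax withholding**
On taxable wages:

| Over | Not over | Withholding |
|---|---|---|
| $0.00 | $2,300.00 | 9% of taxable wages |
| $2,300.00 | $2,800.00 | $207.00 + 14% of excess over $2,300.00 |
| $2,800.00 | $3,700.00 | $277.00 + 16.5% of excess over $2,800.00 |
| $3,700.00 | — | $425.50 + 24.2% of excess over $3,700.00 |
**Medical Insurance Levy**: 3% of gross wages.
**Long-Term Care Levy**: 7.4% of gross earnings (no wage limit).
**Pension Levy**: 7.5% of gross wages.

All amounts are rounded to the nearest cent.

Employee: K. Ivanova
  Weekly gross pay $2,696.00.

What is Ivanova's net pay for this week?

$1,950.98

Provincial Income Tax: taxable = $2,696.00
  $207.00 + 14% × ($2,696.00 − $2,300.00) = $207.00 + 14% × $396.00 = $262.44
Medical Insurance Levy: 3% × $2,696.00 = $80.88
Long-Term Care Levy: 7.4% × $2,696.00 = $199.50
Pension Levy: 7.5% × $2,696.00 = $202.20
Total withheld: $262.44 + $80.88 + $199.50 + $202.20 = $745.02
Net pay: $2,696.00 − $745.02 = $1,950.98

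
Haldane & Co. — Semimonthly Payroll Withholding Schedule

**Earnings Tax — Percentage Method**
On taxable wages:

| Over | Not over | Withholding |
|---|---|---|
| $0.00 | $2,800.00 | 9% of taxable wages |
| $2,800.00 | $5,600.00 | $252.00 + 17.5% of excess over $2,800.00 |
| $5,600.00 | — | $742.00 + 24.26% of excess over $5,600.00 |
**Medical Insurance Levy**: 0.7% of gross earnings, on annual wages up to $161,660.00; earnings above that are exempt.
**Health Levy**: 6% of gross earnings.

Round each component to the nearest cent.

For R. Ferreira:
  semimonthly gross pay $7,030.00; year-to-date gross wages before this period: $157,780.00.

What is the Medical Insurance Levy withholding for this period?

Medical Insurance Levy: cap $161,660.00 − YTD $157,780.00 = $3,880.00 subject; 0.7% × $3,880.00 = $27.16

$27.16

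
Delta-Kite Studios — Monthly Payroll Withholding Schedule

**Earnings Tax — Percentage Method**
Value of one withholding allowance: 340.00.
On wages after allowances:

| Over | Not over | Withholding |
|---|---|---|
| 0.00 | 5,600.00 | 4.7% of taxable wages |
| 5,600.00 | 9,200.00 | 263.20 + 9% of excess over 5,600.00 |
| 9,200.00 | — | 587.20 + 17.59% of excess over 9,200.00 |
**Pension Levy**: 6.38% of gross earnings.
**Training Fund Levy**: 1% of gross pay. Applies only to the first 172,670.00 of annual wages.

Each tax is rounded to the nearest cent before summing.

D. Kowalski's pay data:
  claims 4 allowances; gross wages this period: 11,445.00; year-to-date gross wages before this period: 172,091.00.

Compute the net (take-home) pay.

Earnings Tax: taxable = 11,445.00 − 4×340.00 = 10,085.00
  587.20 + 17.59% × (10,085.00 − 9,200.00) = 587.20 + 17.59% × 885.00 = 742.87
Pension Levy: 6.38% × 11,445.00 = 730.19
Training Fund Levy: cap 172,670.00 − YTD 172,091.00 = 579.00 subject; 1% × 579.00 = 5.79
Total withheld: 742.87 + 730.19 + 5.79 = 1,478.85
Net pay: 11,445.00 − 1,478.85 = 9,966.15

9,966.15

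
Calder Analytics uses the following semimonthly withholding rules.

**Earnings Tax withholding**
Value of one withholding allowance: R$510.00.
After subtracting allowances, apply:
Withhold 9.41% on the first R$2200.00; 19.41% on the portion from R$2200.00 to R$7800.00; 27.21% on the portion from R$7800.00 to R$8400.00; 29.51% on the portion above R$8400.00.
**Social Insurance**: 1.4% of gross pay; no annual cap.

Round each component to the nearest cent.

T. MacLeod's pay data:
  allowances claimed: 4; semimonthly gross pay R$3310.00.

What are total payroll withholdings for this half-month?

Earnings Tax: taxable = R$3310.00 − 4×R$510.00 = R$1270.00
  9.41% × R$1270.00 = R$119.51
Social Insurance: 1.4% × R$3310.00 = R$46.34
Total: R$119.51 + R$46.34 = R$165.85

R$165.85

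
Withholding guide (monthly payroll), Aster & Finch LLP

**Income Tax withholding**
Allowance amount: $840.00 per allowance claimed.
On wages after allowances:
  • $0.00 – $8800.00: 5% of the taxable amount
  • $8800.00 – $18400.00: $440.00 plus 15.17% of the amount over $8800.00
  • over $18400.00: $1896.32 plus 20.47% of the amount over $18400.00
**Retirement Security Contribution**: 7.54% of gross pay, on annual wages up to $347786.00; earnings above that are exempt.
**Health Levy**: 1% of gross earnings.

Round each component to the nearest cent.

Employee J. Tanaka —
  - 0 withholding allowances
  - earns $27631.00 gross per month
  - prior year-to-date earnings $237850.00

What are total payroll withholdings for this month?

Income Tax: taxable = $27631.00
  $1896.32 + 20.47% × ($27631.00 − $18400.00) = $1896.32 + 20.47% × $9231.00 = $3785.91
Retirement Security Contribution: 7.54% × $27631.00 = $2083.38
Health Levy: 1% × $27631.00 = $276.31
Total: $3785.91 + $2083.38 + $276.31 = $6145.60

$6145.60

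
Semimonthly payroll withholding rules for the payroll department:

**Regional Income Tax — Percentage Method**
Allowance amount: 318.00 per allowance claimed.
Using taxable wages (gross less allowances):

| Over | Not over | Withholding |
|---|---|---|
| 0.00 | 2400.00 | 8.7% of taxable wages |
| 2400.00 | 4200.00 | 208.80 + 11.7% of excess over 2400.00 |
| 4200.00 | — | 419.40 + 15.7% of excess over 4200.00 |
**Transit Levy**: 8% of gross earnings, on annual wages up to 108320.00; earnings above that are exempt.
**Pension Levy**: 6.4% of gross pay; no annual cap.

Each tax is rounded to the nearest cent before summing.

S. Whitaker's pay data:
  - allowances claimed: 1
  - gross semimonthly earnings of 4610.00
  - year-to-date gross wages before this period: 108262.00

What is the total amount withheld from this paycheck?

Regional Income Tax: taxable = 4610.00 − 1×318.00 = 4292.00
  419.40 + 15.7% × (4292.00 − 4200.00) = 419.40 + 15.7% × 92.00 = 433.84
Transit Levy: cap 108320.00 − YTD 108262.00 = 58.00 subject; 8% × 58.00 = 4.64
Pension Levy: 6.4% × 4610.00 = 295.04
Total: 433.84 + 4.64 + 295.04 = 733.52

733.52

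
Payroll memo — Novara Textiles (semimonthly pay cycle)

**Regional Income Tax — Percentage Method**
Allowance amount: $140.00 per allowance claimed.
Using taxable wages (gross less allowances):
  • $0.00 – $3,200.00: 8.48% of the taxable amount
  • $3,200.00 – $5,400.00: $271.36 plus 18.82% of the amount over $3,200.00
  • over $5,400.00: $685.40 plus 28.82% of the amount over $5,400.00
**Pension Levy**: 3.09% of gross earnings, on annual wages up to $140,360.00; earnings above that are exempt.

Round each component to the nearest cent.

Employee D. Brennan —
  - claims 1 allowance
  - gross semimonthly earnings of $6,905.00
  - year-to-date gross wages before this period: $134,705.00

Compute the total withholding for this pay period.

Regional Income Tax: taxable = $6,905.00 − 1×$140.00 = $6,765.00
  $685.40 + 28.82% × ($6,765.00 − $5,400.00) = $685.40 + 28.82% × $1,365.00 = $1,078.79
Pension Levy: cap $140,360.00 − YTD $134,705.00 = $5,655.00 subject; 3.09% × $5,655.00 = $174.74
Total: $1,078.79 + $174.74 = $1,253.53

$1,253.53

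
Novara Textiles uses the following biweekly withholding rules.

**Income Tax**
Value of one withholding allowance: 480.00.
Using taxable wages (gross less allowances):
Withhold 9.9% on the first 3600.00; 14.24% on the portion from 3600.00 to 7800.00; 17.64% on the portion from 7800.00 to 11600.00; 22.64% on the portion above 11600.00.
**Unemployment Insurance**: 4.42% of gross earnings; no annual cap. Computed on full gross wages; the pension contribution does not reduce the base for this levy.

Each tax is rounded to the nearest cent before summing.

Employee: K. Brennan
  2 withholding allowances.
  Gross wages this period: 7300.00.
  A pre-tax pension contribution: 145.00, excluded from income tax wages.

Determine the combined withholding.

1048.59

Income Tax: taxable = 7300.00 − 145.00 − 2×480.00 = 6195.00
  356.40 + 14.24% × (6195.00 − 3600.00) = 356.40 + 14.24% × 2595.00 = 725.93
Unemployment Insurance: 4.42% × 7300.00 = 322.66
Total: 725.93 + 322.66 = 1048.59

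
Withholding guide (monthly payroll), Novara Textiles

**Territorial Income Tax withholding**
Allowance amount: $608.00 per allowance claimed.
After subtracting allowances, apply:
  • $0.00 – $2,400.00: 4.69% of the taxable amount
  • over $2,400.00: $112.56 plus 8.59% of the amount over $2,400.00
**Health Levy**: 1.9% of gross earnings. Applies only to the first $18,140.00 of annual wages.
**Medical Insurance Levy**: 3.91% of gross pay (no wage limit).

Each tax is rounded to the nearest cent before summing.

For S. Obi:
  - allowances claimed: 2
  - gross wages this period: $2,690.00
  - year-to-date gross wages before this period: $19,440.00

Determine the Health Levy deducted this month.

Health Levy: YTD $19,440.00 ≥ cap $18,140.00 → $0.00

$0.00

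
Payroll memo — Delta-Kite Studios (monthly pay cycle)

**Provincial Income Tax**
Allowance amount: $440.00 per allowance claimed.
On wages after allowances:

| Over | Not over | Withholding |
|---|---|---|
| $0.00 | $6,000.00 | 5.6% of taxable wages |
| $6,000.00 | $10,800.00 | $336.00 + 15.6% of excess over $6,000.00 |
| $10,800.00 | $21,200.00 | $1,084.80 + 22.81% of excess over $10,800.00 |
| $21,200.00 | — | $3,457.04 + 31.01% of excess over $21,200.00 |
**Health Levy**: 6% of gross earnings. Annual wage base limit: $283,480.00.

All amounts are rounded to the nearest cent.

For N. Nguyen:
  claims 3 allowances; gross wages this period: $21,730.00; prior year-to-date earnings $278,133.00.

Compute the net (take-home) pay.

$18,132.34

Provincial Income Tax: taxable = $21,730.00 − 3×$440.00 = $20,410.00
  $1,084.80 + 22.81% × ($20,410.00 − $10,800.00) = $1,084.80 + 22.81% × $9,610.00 = $3,276.84
Health Levy: cap $283,480.00 − YTD $278,133.00 = $5,347.00 subject; 6% × $5,347.00 = $320.82
Total withheld: $3,276.84 + $320.82 = $3,597.66
Net pay: $21,730.00 − $3,597.66 = $18,132.34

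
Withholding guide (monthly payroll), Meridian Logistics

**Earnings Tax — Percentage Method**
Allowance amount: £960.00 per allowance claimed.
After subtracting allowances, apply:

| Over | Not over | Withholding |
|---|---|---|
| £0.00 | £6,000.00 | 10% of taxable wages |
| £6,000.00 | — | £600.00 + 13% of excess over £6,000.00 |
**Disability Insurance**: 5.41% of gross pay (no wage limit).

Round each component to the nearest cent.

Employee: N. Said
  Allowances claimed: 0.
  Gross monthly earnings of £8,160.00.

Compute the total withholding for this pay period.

Earnings Tax: taxable = £8,160.00
  £600.00 + 13% × (£8,160.00 − £6,000.00) = £600.00 + 13% × £2,160.00 = £880.80
Disability Insurance: 5.41% × £8,160.00 = £441.46
Total: £880.80 + £441.46 = £1,322.26

£1,322.26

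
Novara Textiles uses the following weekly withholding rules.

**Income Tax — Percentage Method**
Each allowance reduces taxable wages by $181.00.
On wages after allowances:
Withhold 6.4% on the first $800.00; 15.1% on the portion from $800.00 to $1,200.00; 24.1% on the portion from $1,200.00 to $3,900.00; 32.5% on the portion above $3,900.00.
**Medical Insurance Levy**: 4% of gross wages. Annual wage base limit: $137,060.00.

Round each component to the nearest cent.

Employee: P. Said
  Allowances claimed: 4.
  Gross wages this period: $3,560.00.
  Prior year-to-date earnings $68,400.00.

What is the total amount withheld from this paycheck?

Income Tax: taxable = $3,560.00 − 4×$181.00 = $2,836.00
  $111.60 + 24.1% × ($2,836.00 − $1,200.00) = $111.60 + 24.1% × $1,636.00 = $505.88
Medical Insurance Levy: 4% × $3,560.00 = $142.40
Total: $505.88 + $142.40 = $648.28

$648.28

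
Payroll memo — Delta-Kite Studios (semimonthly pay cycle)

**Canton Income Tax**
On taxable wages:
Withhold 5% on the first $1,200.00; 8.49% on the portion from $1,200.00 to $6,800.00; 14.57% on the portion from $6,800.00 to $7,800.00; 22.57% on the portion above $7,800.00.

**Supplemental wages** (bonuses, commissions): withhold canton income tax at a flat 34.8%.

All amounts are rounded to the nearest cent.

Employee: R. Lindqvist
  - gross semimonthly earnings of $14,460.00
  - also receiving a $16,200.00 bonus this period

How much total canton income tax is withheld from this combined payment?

$7,821.90

Canton Income Tax: taxable = $14,460.00
  $681.14 + 22.57% × ($14,460.00 − $7,800.00) = $681.14 + 22.57% × $6,660.00 = $2,184.30
Supplemental (34.8% flat on bonus): 34.8% × $16,200.00 = $5,637.60
Total canton income tax: $2,184.30 + $5,637.60 = $7,821.90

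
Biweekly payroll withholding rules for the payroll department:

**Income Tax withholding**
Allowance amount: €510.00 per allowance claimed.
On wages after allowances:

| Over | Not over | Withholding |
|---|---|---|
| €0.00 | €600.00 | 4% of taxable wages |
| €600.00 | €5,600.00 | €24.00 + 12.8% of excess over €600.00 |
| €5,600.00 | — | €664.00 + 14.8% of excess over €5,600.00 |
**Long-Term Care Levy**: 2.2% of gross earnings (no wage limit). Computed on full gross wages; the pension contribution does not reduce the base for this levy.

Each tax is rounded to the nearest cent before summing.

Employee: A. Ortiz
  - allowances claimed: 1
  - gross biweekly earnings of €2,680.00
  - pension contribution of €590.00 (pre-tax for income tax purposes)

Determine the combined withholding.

€208.40

Income Tax: taxable = €2,680.00 − €590.00 − 1×€510.00 = €1,580.00
  €24.00 + 12.8% × (€1,580.00 − €600.00) = €24.00 + 12.8% × €980.00 = €149.44
Long-Term Care Levy: 2.2% × €2,680.00 = €58.96
Total: €149.44 + €58.96 = €208.40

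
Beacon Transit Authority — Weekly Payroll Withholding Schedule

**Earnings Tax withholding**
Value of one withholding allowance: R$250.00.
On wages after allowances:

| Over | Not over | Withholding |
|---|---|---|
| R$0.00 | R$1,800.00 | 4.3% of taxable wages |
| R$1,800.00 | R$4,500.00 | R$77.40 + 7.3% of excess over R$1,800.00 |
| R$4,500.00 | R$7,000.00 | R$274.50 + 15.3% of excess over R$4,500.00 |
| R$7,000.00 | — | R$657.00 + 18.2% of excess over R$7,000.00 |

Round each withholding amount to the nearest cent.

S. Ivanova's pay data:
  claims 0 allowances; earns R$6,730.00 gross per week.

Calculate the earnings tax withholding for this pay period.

R$615.69

Earnings Tax: taxable = R$6,730.00
  R$274.50 + 15.3% × (R$6,730.00 − R$4,500.00) = R$274.50 + 15.3% × R$2,230.00 = R$615.69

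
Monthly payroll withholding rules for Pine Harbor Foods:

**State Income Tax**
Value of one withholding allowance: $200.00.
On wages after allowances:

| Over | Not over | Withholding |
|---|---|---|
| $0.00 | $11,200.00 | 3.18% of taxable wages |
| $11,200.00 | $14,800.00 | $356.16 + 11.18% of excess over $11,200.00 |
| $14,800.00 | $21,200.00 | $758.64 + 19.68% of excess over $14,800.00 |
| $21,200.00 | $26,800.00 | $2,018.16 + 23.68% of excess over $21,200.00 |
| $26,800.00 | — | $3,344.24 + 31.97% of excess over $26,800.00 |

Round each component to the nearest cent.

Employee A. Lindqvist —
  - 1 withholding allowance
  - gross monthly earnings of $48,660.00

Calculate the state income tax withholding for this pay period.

State Income Tax: taxable = $48,660.00 − 1×$200.00 = $48,460.00
  $3,344.24 + 31.97% × ($48,460.00 − $26,800.00) = $3,344.24 + 31.97% × $21,660.00 = $10,268.94

$10,268.94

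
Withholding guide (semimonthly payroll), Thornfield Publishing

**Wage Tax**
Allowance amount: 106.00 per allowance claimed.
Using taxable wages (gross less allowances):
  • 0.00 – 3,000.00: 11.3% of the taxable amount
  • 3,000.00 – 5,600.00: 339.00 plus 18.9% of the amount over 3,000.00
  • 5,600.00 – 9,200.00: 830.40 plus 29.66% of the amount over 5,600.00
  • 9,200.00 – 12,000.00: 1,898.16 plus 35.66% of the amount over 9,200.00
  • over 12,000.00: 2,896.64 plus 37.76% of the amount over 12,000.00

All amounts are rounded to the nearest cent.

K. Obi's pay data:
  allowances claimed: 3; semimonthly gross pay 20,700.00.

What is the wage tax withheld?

6,061.68

Wage Tax: taxable = 20,700.00 − 3×106.00 = 20,382.00
  2,896.64 + 37.76% × (20,382.00 − 12,000.00) = 2,896.64 + 37.76% × 8,382.00 = 6,061.68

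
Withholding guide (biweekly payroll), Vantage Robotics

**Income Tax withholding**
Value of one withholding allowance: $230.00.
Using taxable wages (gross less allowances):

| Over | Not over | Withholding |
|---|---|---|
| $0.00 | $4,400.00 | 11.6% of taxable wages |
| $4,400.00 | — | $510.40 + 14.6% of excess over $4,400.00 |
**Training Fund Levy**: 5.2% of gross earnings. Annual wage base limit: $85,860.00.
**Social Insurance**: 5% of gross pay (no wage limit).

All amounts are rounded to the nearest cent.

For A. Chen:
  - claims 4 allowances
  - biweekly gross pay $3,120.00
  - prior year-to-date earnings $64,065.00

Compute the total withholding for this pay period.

Income Tax: taxable = $3,120.00 − 4×$230.00 = $2,200.00
  11.6% × $2,200.00 = $255.20
Training Fund Levy: 5.2% × $3,120.00 = $162.24
Social Insurance: 5% × $3,120.00 = $156.00
Total: $255.20 + $162.24 + $156.00 = $573.44

$573.44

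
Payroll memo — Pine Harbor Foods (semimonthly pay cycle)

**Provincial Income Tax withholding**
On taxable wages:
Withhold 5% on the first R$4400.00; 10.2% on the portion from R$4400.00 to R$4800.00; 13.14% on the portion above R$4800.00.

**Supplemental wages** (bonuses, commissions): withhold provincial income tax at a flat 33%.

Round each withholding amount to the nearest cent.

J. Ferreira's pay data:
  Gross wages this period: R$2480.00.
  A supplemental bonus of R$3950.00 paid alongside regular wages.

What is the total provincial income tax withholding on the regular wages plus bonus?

R$1427.50

Provincial Income Tax: taxable = R$2480.00
  5% × R$2480.00 = R$124.00
Supplemental (33% flat on bonus): 33% × R$3950.00 = R$1303.50
Total provincial income tax: R$124.00 + R$1303.50 = R$1427.50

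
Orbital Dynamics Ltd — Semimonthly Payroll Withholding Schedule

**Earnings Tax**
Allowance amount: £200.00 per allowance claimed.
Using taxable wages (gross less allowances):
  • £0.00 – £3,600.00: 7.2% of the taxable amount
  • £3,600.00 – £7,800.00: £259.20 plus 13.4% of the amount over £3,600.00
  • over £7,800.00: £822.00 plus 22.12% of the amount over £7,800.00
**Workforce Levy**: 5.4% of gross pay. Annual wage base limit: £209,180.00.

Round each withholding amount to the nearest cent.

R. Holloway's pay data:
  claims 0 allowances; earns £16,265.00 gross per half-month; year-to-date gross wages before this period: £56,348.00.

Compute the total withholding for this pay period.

£3,572.77

Earnings Tax: taxable = £16,265.00
  £822.00 + 22.12% × (£16,265.00 − £7,800.00) = £822.00 + 22.12% × £8,465.00 = £2,694.46
Workforce Levy: 5.4% × £16,265.00 = £878.31
Total: £2,694.46 + £878.31 = £3,572.77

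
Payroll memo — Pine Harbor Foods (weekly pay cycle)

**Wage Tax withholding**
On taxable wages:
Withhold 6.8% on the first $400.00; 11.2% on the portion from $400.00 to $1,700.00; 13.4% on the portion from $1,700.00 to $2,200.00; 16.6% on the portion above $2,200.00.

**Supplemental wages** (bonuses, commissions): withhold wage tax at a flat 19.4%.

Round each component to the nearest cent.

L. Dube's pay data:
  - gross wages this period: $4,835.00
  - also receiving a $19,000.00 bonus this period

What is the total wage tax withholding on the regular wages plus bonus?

$4,363.21

Wage Tax: taxable = $4,835.00
  $239.80 + 16.6% × ($4,835.00 − $2,200.00) = $239.80 + 16.6% × $2,635.00 = $677.21
Supplemental (19.4% flat on bonus): 19.4% × $19,000.00 = $3,686.00
Total wage tax: $677.21 + $3,686.00 = $4,363.21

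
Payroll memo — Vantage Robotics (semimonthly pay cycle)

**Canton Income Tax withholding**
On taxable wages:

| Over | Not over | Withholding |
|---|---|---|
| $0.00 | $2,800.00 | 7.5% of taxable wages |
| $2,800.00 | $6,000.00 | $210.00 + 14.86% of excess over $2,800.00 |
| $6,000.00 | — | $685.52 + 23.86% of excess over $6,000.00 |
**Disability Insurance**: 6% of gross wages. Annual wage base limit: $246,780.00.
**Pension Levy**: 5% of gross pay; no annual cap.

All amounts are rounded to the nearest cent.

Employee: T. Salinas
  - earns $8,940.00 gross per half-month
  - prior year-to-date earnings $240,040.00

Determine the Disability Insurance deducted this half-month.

$404.40

Disability Insurance: cap $246,780.00 − YTD $240,040.00 = $6,740.00 subject; 6% × $6,740.00 = $404.40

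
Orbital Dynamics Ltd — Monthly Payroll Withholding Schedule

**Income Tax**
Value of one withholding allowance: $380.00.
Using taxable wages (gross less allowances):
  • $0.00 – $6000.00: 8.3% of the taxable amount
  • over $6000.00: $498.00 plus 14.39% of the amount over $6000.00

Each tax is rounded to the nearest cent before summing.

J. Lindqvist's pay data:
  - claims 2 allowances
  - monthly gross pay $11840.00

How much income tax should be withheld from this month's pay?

Income Tax: taxable = $11840.00 − 2×$380.00 = $11080.00
  $498.00 + 14.39% × ($11080.00 − $6000.00) = $498.00 + 14.39% × $5080.00 = $1229.01

$1229.01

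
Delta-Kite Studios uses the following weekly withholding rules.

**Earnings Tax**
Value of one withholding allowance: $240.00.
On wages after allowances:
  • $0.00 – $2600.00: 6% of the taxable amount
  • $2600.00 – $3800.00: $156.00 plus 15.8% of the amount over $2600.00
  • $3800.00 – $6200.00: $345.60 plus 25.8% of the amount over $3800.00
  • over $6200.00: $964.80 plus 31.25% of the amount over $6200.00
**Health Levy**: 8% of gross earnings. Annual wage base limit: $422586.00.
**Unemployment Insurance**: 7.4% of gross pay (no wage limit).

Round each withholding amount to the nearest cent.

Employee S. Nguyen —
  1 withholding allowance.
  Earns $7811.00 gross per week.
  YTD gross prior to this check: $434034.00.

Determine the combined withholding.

$1971.25

Earnings Tax: taxable = $7811.00 − 1×$240.00 = $7571.00
  $964.80 + 31.25% × ($7571.00 − $6200.00) = $964.80 + 31.25% × $1371.00 = $1393.24
Health Levy: YTD $434034.00 ≥ cap $422586.00 → $0.00
Unemployment Insurance: 7.4% × $7811.00 = $578.01
Total: $1393.24 + $0.00 + $578.01 = $1971.25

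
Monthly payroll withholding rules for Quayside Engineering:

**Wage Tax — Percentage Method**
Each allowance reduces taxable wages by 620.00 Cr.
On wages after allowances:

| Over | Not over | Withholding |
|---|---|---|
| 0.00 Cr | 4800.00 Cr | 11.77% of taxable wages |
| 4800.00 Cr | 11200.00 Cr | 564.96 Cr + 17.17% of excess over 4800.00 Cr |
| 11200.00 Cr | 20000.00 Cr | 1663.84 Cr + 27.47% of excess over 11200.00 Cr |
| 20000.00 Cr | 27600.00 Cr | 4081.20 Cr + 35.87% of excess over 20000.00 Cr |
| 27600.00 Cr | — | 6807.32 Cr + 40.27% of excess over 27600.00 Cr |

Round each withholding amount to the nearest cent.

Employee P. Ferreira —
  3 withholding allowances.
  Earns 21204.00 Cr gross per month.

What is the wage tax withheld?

Wage Tax: taxable = 21204.00 Cr − 3×620.00 Cr = 19344.00 Cr
  1663.84 Cr + 27.47% × (19344.00 Cr − 11200.00 Cr) = 1663.84 Cr + 27.47% × 8144.00 Cr = 3901.00 Cr

3901.00 Cr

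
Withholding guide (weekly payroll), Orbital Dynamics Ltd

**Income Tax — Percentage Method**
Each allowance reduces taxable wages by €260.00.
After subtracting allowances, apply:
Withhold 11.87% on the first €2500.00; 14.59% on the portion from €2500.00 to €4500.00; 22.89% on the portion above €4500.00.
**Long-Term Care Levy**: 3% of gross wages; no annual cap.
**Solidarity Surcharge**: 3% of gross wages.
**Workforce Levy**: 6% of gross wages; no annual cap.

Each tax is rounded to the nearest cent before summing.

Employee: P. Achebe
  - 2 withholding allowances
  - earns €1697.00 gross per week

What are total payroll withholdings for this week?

Income Tax: taxable = €1697.00 − 2×€260.00 = €1177.00
  11.87% × €1177.00 = €139.71
Long-Term Care Levy: 3% × €1697.00 = €50.91
Solidarity Surcharge: 3% × €1697.00 = €50.91
Workforce Levy: 6% × €1697.00 = €101.82
Total: €139.71 + €50.91 + €50.91 + €101.82 = €343.35

€343.35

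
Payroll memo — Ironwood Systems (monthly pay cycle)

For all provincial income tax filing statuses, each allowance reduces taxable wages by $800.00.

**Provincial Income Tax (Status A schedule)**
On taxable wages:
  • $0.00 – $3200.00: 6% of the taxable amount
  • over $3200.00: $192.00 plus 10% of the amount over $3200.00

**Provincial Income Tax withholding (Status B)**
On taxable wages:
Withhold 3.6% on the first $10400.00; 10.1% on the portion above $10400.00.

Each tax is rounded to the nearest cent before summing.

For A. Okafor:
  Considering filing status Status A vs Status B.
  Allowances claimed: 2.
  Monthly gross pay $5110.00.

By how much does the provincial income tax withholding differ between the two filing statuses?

Provincial Income Tax (Status A): taxable = $5110.00 − 2×$800.00 = $3510.00
  $192.00 + 10% × ($3510.00 − $3200.00) = $192.00 + 10% × $310.00 = $223.00
Provincial Income Tax (Status B): taxable = $5110.00 − 2×$800.00 = $3510.00
  3.6% × $3510.00 = $126.36
Difference: |$223.00 − $126.36| = $96.64 (higher under Status A)

$96.64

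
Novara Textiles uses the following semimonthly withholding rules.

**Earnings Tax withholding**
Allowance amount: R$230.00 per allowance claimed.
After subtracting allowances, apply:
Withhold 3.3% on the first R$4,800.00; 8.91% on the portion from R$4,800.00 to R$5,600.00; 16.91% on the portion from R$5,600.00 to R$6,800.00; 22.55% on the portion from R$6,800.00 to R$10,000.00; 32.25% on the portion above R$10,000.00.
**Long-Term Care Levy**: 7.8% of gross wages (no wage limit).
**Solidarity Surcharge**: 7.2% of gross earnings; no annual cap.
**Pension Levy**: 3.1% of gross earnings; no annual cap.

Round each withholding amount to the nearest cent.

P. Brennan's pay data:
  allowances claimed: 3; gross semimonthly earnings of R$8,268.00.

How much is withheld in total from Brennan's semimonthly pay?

R$2,104.55

Earnings Tax: taxable = R$8,268.00 − 3×R$230.00 = R$7,578.00
  R$432.60 + 22.55% × (R$7,578.00 − R$6,800.00) = R$432.60 + 22.55% × R$778.00 = R$608.04
Long-Term Care Levy: 7.8% × R$8,268.00 = R$644.90
Solidarity Surcharge: 7.2% × R$8,268.00 = R$595.30
Pension Levy: 3.1% × R$8,268.00 = R$256.31
Total: R$608.04 + R$644.90 + R$595.30 + R$256.31 = R$2,104.55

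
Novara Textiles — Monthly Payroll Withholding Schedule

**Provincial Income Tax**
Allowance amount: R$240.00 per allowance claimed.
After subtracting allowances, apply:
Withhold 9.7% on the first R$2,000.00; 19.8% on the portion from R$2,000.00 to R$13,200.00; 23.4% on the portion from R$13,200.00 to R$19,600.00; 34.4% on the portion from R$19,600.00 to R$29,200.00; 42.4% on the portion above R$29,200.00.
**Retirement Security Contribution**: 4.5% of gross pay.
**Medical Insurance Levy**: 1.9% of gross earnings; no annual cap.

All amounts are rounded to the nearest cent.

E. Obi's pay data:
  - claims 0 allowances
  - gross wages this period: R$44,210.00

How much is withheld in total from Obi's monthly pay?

R$16,405.28

Provincial Income Tax: taxable = R$44,210.00
  R$7,211.60 + 42.4% × (R$44,210.00 − R$29,200.00) = R$7,211.60 + 42.4% × R$15,010.00 = R$13,575.84
Retirement Security Contribution: 4.5% × R$44,210.00 = R$1,989.45
Medical Insurance Levy: 1.9% × R$44,210.00 = R$839.99
Total: R$13,575.84 + R$1,989.45 + R$839.99 = R$16,405.28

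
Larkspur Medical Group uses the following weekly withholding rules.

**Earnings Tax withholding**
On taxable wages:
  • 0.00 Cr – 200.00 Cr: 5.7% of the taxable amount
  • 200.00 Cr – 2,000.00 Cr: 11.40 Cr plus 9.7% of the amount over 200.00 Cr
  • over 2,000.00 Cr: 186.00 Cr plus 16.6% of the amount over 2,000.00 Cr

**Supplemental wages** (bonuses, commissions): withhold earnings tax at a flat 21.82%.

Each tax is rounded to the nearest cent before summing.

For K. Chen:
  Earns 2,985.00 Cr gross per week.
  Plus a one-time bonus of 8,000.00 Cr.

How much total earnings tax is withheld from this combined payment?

2,095.11 Cr

Earnings Tax: taxable = 2,985.00 Cr
  186.00 Cr + 16.6% × (2,985.00 Cr − 2,000.00 Cr) = 186.00 Cr + 16.6% × 985.00 Cr = 349.51 Cr
Supplemental (21.82% flat on bonus): 21.82% × 8,000.00 Cr = 1,745.60 Cr
Total earnings tax: 349.51 Cr + 1,745.60 Cr = 2,095.11 Cr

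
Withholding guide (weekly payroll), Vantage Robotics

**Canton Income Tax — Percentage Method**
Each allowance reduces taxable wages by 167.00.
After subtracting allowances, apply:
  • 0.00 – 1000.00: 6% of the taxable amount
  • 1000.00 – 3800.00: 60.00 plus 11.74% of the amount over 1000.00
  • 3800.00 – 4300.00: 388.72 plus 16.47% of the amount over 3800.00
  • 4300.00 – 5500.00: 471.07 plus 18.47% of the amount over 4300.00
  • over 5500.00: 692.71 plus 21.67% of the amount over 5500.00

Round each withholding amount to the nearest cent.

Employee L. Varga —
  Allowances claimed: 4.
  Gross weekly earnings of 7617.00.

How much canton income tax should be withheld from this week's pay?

1006.71

Canton Income Tax: taxable = 7617.00 − 4×167.00 = 6949.00
  692.71 + 21.67% × (6949.00 − 5500.00) = 692.71 + 21.67% × 1449.00 = 1006.71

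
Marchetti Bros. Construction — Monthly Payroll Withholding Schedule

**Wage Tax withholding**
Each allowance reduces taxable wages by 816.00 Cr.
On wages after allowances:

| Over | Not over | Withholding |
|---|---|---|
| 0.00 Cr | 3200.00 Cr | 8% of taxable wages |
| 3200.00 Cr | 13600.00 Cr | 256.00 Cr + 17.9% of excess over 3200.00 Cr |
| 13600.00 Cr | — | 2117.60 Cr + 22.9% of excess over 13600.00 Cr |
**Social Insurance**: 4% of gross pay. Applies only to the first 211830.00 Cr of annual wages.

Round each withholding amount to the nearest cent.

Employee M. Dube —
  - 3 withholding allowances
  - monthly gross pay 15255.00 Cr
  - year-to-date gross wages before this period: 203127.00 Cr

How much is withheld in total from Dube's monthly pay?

Wage Tax: taxable = 15255.00 Cr − 3×816.00 Cr = 12807.00 Cr
  256.00 Cr + 17.9% × (12807.00 Cr − 3200.00 Cr) = 256.00 Cr + 17.9% × 9607.00 Cr = 1975.65 Cr
Social Insurance: cap 211830.00 Cr − YTD 203127.00 Cr = 8703.00 Cr subject; 4% × 8703.00 Cr = 348.12 Cr
Total: 1975.65 Cr + 348.12 Cr = 2323.77 Cr

2323.77 Cr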